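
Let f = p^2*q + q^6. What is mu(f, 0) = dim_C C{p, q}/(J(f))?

The Hessian of f at 0 is [[0, 0], [0, 0]] with rank 0, so corank 2. A Groebner basis of the Jacobian ideal J(f) in C{p,q} is {p^2/6 + q^5, p^3, p*q}; counting standard monomials gives mu = 7. Corank 2; j^3 = p^2*q has shape L^2 M (L != M), so D-series; mu = 7 gives D_7.

7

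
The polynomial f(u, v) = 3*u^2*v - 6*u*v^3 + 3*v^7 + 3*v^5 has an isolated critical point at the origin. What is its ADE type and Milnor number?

Type D_{8}, Milnor number mu = 8.

The Hessian of f at 0 has rank 0. Corank 2; j^3 = 3*u^2*v has shape L^2 M (L != M), so D-series; mu = 8 gives D_8.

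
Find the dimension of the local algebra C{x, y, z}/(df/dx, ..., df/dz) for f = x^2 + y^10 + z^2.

9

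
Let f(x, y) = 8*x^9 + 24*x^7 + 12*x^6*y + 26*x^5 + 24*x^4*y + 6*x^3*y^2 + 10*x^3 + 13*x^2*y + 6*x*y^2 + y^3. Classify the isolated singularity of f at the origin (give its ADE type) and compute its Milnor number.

The Hessian of f at 0 is [[0, 0], [0, 0]] with rank 0, so corank 2. A Groebner basis of the Jacobian ideal J(f) in C{x,y} is {y^3, x^2 - 3*y^2/11, x*y + 6*y^2/11}; counting standard monomials gives mu = 4. Corank 2; j^3 = (2*x + y)*(5*x^2 + 4*x*y + y^2) splits into three distinct lines over C (the quadratic factor has nonzero discriminant), so D_4.

Type D_4, Milnor number mu = 4.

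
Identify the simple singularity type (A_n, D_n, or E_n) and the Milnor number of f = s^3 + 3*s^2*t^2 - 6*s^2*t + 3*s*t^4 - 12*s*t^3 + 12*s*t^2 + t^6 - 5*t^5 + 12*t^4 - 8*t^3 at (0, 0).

Type E8, Milnor number mu = 8.

The Hessian of f at 0 is [[0, 0], [0, 0]] with rank 0, so corank 2. A Groebner basis of the Jacobian ideal J(f) in C{s,t} is {t^4, s^3 - 6*s^2*t - 6*s^2 + 24*s*t + 16*t^3 - 24*t^2, s^2/2 + s*t^2 - 2*s*t - 2*t^3 + 2*t^2}; counting standard monomials gives mu = 8. Corank 2; j^3 = (s - 2*t)^3 is a perfect cube, so E-series; the 5-jet and mu = 8 give E_8.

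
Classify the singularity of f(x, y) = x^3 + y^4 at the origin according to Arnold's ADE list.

The Hessian of f at 0 has rank 0. Corank 2; j^3 = x^3 is a perfect cube, so E-series; the 4-jet and mu = 6 give E_6.

E6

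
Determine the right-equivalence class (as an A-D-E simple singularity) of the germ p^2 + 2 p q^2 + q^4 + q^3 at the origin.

The Hessian of f at 0 is [[2, 0], [0, 0]] with rank 1, so corank 1. A Groebner basis of the Jacobian ideal J(f) in C{p,q} is {q^2, p}; counting standard monomials gives mu = 2. Corank 1: A-series; mu = 2 gives A_2.

A_{2}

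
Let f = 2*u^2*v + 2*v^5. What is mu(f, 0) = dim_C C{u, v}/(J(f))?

The Hessian of f at 0 is [[0, 0], [0, 0]] with rank 0, so corank 2. A Groebner basis of the Jacobian ideal J(f) in C{u,v} is {u^2/5 + v^4, u^3, u*v}; counting standard monomials gives mu = 6. Corank 2; j^3 = 2*u^2*v has shape L^2 M (L != M), so D-series; mu = 6 gives D_6.

6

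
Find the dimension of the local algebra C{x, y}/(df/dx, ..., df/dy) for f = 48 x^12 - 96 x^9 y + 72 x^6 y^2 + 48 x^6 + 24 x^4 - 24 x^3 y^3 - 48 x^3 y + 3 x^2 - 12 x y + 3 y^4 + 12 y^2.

3

The Hessian of f at 0 is [[6, -12], [-12, 24]] with rank 1, so corank 1. A Groebner basis of the Jacobian ideal J(f) in C{x,y} is {y^3, x - 2*y}; counting standard monomials gives mu = 3. Corank 1: A-series; mu = 3 gives A_3.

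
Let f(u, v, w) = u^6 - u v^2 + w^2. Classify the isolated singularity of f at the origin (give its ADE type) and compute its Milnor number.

The Hessian of f at 0 has rank 1. Corank 2; j^3 = -u*v^2 has shape L^2 M (L != M), so D-series; mu = 7 gives D_7.

Type D_{7}, Milnor number mu = 7.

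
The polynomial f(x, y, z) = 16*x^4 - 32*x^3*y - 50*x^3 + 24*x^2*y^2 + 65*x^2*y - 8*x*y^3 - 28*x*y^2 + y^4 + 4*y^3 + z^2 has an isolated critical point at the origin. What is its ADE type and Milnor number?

The Hessian of f at 0 has rank 1. Corank 2; j^3 = -(2*x - y)*(5*x - 2*y)^2 has shape L^2 M (L != M), so D-series; mu = 5 gives D_5.

Type D_{5}, Milnor number mu = 5.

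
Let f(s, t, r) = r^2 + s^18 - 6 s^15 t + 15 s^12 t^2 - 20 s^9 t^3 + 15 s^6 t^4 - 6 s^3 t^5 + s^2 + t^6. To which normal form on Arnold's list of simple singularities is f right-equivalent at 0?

A5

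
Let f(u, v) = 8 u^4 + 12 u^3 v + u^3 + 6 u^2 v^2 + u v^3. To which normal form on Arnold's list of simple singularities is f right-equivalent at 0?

The Hessian of f at 0 has rank 0. Corank 2; j^3 = u^3 is a perfect cube, so E-series; the 4-jet and mu = 7 give E_7.

E_7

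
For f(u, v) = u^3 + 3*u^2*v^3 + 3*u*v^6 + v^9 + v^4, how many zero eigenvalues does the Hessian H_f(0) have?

The Hessian at 0 is [[0, 0], [0, 0]] of rank 0; hence corank 2.

2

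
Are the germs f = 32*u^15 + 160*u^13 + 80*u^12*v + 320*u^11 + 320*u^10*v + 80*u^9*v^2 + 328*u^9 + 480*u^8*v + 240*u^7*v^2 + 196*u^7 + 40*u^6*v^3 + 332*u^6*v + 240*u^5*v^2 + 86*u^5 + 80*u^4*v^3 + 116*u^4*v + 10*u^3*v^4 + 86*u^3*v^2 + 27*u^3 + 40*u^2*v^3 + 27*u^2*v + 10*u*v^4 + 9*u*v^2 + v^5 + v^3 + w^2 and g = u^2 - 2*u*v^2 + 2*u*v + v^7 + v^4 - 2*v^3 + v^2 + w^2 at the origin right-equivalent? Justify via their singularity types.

No.

The Hessian of f at 0 is [[0, 0, 0], [0, 0, 0], [0, 0, 2]] with rank 1, so corank 2. A Groebner basis of the Jacobian ideal J(f) in C{u,v,w} is {-729*u^2/4 + u*v^3 - 243*u*v/2 - 81*v^2/4, 486*u^2 + 324*u*v + v^4 + 54*v^2, u^3 - u*v^2/3 - 2*v^3/27, u^2*v + 2*u*v^2/3 + v^3/9, w}; counting standard monomials gives mu = 8. Corank 2; j^3 = (3*u + v)^3 is a perfect cube, so E-series; the 5-jet and mu = 8 give E_8. The Hessian of g at 0 is [[2, 2, 0], [2, 2, 0], [0, 0, 2]] with rank 2, so corank 1. A Groebner basis of the Jacobian ideal J(g) in C{u,v,w} is {u^3 + 3*u^2*v + 3*u^2 + 4*u*v + u + v, -u + v^2 - v, w}; counting standard monomials gives mu = 6. Corank 1: A-series; mu = 6 gives A_6. f is E_8 but g is A_6, hence not right-equivalent.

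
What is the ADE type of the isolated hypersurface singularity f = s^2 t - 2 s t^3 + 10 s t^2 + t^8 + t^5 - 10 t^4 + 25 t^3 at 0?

The Hessian of f at 0 is [[0, 0], [0, 0]] with rank 0, so corank 2. A Groebner basis of the Jacobian ideal J(f) in C{s,t} is {s^4 - 150*s^3 - 1750*s^2*t - 5*s^2/2 - 13745*s*t^2/2 - 18775*s*t/2 - 46875*t^2, s^3*t + 15*s^3 + 150*s^2*t + s^2/8 + 3999*s*t^2/8 + 5005*s*t/8 + 3125*t^2, -s^3 + s^2*t^2 - 5*s^2*t, -s*t + t^3 - 5*t^2}; counting standard monomials gives mu = 9. Corank 2; j^3 = t*(s + 5*t)^2 has shape L^2 M (L != M), so D-series; mu = 9 gives D_9.

D_9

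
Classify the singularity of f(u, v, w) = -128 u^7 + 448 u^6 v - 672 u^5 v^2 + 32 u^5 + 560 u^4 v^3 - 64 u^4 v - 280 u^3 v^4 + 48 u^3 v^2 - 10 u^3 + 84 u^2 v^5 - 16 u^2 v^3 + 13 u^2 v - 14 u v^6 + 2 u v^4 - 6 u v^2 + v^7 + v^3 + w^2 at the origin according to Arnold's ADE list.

The Hessian of f at 0 has rank 1. Corank 2; j^3 = -(2*u - v)*(5*u^2 - 4*u*v + v^2) splits into three distinct lines over C (the quadratic factor has nonzero discriminant), so D_4.

D4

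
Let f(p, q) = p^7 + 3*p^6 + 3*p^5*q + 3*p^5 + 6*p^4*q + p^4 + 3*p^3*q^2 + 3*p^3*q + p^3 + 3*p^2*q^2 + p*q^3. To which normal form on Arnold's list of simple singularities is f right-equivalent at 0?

E_{7}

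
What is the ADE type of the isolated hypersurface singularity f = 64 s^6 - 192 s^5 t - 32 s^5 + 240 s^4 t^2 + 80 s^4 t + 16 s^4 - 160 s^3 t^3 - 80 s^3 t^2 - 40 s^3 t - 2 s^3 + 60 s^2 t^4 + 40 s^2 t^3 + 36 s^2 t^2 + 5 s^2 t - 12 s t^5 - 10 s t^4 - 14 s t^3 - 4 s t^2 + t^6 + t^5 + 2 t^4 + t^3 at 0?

The Hessian of f at 0 has rank 0. Corank 2; j^3 = -(s - t)^2*(2*s - t) has shape L^2 M (L != M), so D-series; mu = 7 gives D_7.

D7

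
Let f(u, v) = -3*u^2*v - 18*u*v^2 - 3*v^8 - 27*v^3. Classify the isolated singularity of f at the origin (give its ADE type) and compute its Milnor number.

Type D_{9}, Milnor number mu = 9.

The Hessian of f at 0 is [[0, 0], [0, 0]] with rank 0, so corank 2. A Groebner basis of the Jacobian ideal J(f) in C{u,v} is {u^2/8 + v^7 - 9*v^2/8, u^3 + 27*v^3, u*v + 3*v^2}; counting standard monomials gives mu = 9. Corank 2; j^3 = -3*v*(u + 3*v)^2 has shape L^2 M (L != M), so D-series; mu = 9 gives D_9.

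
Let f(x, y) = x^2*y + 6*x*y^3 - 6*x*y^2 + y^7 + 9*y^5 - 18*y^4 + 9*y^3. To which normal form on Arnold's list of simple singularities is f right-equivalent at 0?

The Hessian of f at 0 is [[0, 0], [0, 0]] with rank 0, so corank 2. A Groebner basis of the Jacobian ideal J(f) in C{x,y} is {x^2*y^2 + 2*x^2*y + 9*x^2/7 - 36*x*y^2/7 - 48*x*y/7 + 9*y^2, x^3 - 9*x^2*y - 27*x^2/7 + 108*x*y^2/7 + 144*x*y/7 - 27*y^2, x*y/3 + y^3 - y^2}; counting standard monomials gives mu = 8. Corank 2; j^3 = y*(x - 3*y)^2 has shape L^2 M (L != M), so D-series; mu = 8 gives D_8.

D8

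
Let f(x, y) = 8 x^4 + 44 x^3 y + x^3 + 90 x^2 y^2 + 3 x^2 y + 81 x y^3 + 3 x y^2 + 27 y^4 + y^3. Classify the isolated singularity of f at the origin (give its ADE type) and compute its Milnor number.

The Hessian of f at 0 has rank 0. Corank 2; j^3 = (x + y)^3 is a perfect cube, so E-series; the 4-jet and mu = 7 give E_7.

Type E7, Milnor number mu = 7.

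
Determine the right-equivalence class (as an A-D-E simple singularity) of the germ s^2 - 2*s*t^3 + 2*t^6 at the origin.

A5

The Hessian of f at 0 is [[2, 0], [0, 0]] with rank 1, so corank 1. A Groebner basis of the Jacobian ideal J(f) in C{s,t} is {s*t^2, -s + t^3, s^2}; counting standard monomials gives mu = 5. Corank 1: A-series; mu = 5 gives A_5.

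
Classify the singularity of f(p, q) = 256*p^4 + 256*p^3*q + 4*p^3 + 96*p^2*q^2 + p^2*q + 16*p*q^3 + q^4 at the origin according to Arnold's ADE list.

The Hessian of f at 0 is [[0, 0], [0, 0]] with rank 0, so corank 2. A Groebner basis of the Jacobian ideal J(f) in C{p,q} is {p*q^2, -p*q/16 + q^3, p^2 + p*q/4}; counting standard monomials gives mu = 5. Corank 2; j^3 = p^2*(4*p + q) has shape L^2 M (L != M), so D-series; mu = 5 gives D_5.

D5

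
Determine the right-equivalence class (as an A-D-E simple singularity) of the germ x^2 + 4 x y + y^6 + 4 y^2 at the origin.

A_5

The Hessian of f at 0 is [[2, 4], [4, 8]] with rank 1, so corank 1. A Groebner basis of the Jacobian ideal J(f) in C{x,y} is {y^5, x + 2*y}; counting standard monomials gives mu = 5. Corank 1: A-series; mu = 5 gives A_5.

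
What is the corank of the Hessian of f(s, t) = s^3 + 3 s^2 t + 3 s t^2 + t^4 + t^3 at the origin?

Hessian at 0 has rank 0.

2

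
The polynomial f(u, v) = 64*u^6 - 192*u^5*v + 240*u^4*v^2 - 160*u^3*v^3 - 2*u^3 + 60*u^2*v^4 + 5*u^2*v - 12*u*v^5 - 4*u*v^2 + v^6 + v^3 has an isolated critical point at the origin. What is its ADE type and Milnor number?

Type D_7, Milnor number mu = 7.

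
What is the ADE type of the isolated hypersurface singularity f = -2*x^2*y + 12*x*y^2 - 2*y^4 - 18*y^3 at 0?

The Hessian of f at 0 is [[0, 0], [0, 0]] with rank 0, so corank 2. A Groebner basis of the Jacobian ideal J(f) in C{x,y} is {x^3 + 27*x^2/4 - 243*y^2/4, x^2/4 + y^3 - 9*y^2/4, x*y - 3*y^2}; counting standard monomials gives mu = 5. Corank 2; j^3 = -2*y*(x - 3*y)^2 has shape L^2 M (L != M), so D-series; mu = 5 gives D_5.

D5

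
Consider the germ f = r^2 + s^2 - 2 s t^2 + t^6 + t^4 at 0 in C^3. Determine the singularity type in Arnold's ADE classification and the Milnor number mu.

Type A5, Milnor number mu = 5.

The Hessian of f at 0 has rank 2. Corank 1: A-series; mu = 5 gives A_5.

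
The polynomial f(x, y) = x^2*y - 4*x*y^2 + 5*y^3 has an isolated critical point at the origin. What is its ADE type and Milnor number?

Type D4, Milnor number mu = 4.

The Hessian of f at 0 is [[0, 0], [0, 0]] with rank 0, so corank 2. A Groebner basis of the Jacobian ideal J(f) in C{x,y} is {y^3, x^2 - y^2, x*y - 2*y^2}; counting standard monomials gives mu = 4. Corank 2; j^3 = y*(x^2 - 4*x*y + 5*y^2) splits into three distinct lines over C (the quadratic factor has nonzero discriminant), so D_4.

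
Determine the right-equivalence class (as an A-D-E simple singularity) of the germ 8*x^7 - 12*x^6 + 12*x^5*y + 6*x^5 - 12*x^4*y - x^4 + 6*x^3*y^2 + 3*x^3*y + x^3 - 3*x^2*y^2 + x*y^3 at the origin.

E_7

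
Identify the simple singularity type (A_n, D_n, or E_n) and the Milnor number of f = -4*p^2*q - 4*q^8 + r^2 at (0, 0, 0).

Type D_{9}, Milnor number mu = 9.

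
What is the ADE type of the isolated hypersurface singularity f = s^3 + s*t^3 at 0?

The Hessian of f at 0 is [[0, 0], [0, 0]] with rank 0, so corank 2. A Groebner basis of the Jacobian ideal J(f) in C{s,t} is {s^3, s*t^2, 3*s^2 + t^3}; counting standard monomials gives mu = 7. Corank 2; j^3 = s^3 is a perfect cube, so E-series; the 4-jet and mu = 7 give E_7.

E_{7}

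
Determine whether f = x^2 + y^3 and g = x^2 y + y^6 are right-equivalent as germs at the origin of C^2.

No.

The Hessian of f at 0 has rank 1. Corank 1: A-series; mu = 2 gives A_2. The Hessian of g at 0 has rank 0. Corank 2; j^3 = x^2*y has shape L^2 M (L != M), so D-series; mu = 7 gives D_7. f is A_2 but g is D_7, hence not right-equivalent.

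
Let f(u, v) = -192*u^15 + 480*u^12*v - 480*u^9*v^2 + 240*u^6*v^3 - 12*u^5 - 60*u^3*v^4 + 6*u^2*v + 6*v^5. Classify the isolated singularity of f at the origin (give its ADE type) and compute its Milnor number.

Type D6, Milnor number mu = 6.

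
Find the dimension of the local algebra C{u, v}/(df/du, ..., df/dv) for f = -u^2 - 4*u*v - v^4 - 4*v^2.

3

The Hessian of f at 0 has rank 1. Corank 1: A-series; mu = 3 gives A_3.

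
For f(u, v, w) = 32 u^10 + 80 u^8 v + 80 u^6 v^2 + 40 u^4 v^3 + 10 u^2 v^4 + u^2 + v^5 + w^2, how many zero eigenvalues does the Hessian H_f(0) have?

1

Hessian at 0 has rank 2.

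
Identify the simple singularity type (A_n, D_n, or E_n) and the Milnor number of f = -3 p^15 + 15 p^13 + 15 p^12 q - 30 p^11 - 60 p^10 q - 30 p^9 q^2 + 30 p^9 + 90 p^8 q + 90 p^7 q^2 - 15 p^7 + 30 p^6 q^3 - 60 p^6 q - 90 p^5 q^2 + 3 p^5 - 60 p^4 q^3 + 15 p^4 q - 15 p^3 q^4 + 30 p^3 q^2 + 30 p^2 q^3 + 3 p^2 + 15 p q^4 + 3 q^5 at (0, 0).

Type A_{4}, Milnor number mu = 4.

The Hessian of f at 0 is [[6, 0], [0, 0]] with rank 1, so corank 1. A Groebner basis of the Jacobian ideal J(f) in C{p,q} is {q^4, p}; counting standard monomials gives mu = 4. Corank 1: A-series; mu = 4 gives A_4.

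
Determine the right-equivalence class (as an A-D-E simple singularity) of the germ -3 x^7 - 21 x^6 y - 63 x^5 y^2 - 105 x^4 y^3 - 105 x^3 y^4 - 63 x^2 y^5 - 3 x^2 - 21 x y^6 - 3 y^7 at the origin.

The Hessian of f at 0 is [[-6, 0], [0, 0]] with rank 1, so corank 1. A Groebner basis of the Jacobian ideal J(f) in C{x,y} is {y^6, x}; counting standard monomials gives mu = 6. Corank 1: A-series; mu = 6 gives A_6.

A6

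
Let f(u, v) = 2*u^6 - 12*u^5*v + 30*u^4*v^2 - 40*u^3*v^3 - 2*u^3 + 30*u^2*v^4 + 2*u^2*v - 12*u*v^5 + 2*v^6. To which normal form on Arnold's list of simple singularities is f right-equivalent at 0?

D7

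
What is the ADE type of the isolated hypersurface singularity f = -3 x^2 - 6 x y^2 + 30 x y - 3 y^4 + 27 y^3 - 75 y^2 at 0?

The Hessian of f at 0 is [[-6, 30], [30, -150]] with rank 1, so corank 1. A Groebner basis of the Jacobian ideal J(f) in C{x,y} is {y^2, x - 5*y}; counting standard monomials gives mu = 2. Corank 1: A-series; mu = 2 gives A_2.

A2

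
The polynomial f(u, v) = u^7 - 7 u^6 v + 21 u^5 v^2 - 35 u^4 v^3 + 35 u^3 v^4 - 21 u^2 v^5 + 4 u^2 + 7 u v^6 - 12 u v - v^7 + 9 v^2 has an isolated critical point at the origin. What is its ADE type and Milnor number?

The Hessian of f at 0 has rank 1. Corank 1: A-series; mu = 6 gives A_6.

Type A6, Milnor number mu = 6.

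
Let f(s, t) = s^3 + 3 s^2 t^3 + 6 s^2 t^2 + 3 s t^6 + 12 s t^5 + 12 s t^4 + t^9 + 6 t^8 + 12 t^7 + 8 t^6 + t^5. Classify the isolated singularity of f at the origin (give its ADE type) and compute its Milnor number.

The Hessian of f at 0 has rank 0. Corank 2; j^3 = s^3 is a perfect cube, so E-series; the 5-jet and mu = 8 give E_8.

Type E8, Milnor number mu = 8.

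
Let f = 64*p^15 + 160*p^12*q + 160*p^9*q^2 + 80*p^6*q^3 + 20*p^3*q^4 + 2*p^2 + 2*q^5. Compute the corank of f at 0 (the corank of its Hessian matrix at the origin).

1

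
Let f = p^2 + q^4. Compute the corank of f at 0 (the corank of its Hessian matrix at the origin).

1

Hessian at 0 has rank 1.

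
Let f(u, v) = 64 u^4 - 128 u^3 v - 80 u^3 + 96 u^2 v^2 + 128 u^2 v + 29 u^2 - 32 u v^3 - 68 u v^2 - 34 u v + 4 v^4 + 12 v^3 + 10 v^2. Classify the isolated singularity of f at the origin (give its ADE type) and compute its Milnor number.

Type A1, Milnor number mu = 1.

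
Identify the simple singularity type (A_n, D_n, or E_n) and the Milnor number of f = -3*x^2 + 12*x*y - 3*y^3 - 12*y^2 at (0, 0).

Type A2, Milnor number mu = 2.

The Hessian of f at 0 is [[-6, 12], [12, -24]] with rank 1, so corank 1. A Groebner basis of the Jacobian ideal J(f) in C{x,y} is {y^2, x - 2*y}; counting standard monomials gives mu = 2. Corank 1: A-series; mu = 2 gives A_2.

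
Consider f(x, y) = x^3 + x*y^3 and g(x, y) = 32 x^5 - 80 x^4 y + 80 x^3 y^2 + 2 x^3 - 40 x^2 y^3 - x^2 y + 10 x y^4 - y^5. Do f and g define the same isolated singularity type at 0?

The Hessian of f at 0 has rank 0. Corank 2; j^3 = x^3 is a perfect cube, so E-series; the 4-jet and mu = 7 give E_7. The Hessian of g at 0 has rank 0. Corank 2; j^3 = x^2*(2*x - y) has shape L^2 M (L != M), so D-series; mu = 6 gives D_6. f is E_7 but g is D_6, hence not right-equivalent.

No.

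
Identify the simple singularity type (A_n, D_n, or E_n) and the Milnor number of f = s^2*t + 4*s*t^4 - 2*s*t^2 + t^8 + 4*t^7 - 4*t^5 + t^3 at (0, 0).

Type D9, Milnor number mu = 9.

The Hessian of f at 0 is [[0, 0], [0, 0]] with rank 0, so corank 2. A Groebner basis of the Jacobian ideal J(f) in C{s,t} is {s^2*t^2 + 2*s^2*t + s^2 - 4*s*t^2 - 3*s*t/2 + 2*t^3 + t^2/2, s^2*t + s^2/2 + s*t^3 - 2*s*t^2 - s*t/2 + t^3, s*t/2 + t^4 - t^2/2, s^3 - 3*s^2*t + 3*s*t^2 - t^3}; counting standard monomials gives mu = 9. Corank 2; j^3 = t*(s - t)^2 has shape L^2 M (L != M), so D-series; mu = 9 gives D_9.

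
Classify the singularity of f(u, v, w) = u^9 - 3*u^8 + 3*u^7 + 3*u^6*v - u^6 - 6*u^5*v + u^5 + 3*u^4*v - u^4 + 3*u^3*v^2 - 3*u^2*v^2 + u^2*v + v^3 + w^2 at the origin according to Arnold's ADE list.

D_{4}

The Hessian of f at 0 has rank 1. Corank 2; j^3 = v*(u^2 + v^2) splits into three distinct lines over C (the quadratic factor has nonzero discriminant), so D_4.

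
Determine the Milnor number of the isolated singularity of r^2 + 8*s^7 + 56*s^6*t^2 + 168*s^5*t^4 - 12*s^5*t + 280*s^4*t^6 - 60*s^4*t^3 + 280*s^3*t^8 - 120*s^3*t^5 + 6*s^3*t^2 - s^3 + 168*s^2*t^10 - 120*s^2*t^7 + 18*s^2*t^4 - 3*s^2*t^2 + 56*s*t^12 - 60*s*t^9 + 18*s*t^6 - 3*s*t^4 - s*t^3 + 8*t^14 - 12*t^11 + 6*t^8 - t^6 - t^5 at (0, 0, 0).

The Hessian of f at 0 has rank 1. Corank 2; j^3 = -s^3 is a perfect cube, so E-series; the 4-jet and mu = 7 give E_7.

7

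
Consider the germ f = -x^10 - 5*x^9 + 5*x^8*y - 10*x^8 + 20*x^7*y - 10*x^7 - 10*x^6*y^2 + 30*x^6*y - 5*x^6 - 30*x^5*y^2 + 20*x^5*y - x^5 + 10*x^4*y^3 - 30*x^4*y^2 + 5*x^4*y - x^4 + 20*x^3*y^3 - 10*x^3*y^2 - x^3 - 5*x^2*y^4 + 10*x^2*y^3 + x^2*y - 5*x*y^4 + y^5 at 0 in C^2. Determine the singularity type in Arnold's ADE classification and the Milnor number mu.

Type D6, Milnor number mu = 6.

The Hessian of f at 0 has rank 0. Corank 2; j^3 = -x^2*(x - y) has shape L^2 M (L != M), so D-series; mu = 6 gives D_6.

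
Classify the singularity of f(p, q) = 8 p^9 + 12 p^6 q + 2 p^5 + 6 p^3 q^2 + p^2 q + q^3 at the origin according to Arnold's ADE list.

D_{4}

The Hessian of f at 0 is [[0, 0], [0, 0]] with rank 0, so corank 2. A Groebner basis of the Jacobian ideal J(f) in C{p,q} is {q^3, p^2 + 3*q^2, p*q}; counting standard monomials gives mu = 4. Corank 2; j^3 = q*(p^2 + q^2) splits into three distinct lines over C (the quadratic factor has nonzero discriminant), so D_4.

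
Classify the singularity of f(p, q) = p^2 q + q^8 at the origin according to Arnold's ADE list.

D_{9}

The Hessian of f at 0 has rank 0. Corank 2; j^3 = p^2*q has shape L^2 M (L != M), so D-series; mu = 9 gives D_9.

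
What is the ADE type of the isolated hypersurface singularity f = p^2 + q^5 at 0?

The Hessian of f at 0 is [[2, 0], [0, 0]] with rank 1, so corank 1. A Groebner basis of the Jacobian ideal J(f) in C{p,q} is {q^4, p}; counting standard monomials gives mu = 4. Corank 1: A-series; mu = 4 gives A_4.

A_4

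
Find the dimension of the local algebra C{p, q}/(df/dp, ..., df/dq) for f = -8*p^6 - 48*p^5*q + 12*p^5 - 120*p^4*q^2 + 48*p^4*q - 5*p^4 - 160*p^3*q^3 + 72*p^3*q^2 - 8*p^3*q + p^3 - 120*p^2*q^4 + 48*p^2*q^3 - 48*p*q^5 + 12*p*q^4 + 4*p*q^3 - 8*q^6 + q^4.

The Hessian of f at 0 has rank 0. Corank 2; j^3 = p^3 is a perfect cube, so E-series; the 4-jet and mu = 6 give E_6.

6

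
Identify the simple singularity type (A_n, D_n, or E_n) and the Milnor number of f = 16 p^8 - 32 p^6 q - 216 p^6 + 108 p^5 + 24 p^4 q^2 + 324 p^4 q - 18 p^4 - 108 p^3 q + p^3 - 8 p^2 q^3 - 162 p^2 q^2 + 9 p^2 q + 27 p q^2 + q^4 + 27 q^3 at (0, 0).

The Hessian of f at 0 has rank 0. Corank 2; j^3 = (p + 3*q)^3 is a perfect cube, so E-series; the 4-jet and mu = 6 give E_6.

Type E_6, Milnor number mu = 6.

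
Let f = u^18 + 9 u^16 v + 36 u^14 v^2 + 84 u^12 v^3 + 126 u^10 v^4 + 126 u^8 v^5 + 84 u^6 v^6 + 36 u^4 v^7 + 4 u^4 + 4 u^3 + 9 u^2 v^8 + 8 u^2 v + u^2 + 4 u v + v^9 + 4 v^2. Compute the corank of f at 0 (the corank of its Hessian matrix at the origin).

1

Hessian at 0 has rank 1.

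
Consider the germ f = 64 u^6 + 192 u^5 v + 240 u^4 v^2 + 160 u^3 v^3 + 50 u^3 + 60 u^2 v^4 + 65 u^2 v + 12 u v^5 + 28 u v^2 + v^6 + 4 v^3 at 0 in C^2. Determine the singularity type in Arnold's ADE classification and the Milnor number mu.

Type D7, Milnor number mu = 7.

The Hessian of f at 0 is [[0, 0], [0, 0]] with rank 0, so corank 2. A Groebner basis of the Jacobian ideal J(f) in C{u,v} is {-15625*u*v/12 + v^5 - 3125*v^2/6, u*v^2 + 2*v^3/5, u^2 + 9*u*v/10 + v^2/5}; counting standard monomials gives mu = 7. Corank 2; j^3 = (2*u + v)*(5*u + 2*v)^2 has shape L^2 M (L != M), so D-series; mu = 7 gives D_7.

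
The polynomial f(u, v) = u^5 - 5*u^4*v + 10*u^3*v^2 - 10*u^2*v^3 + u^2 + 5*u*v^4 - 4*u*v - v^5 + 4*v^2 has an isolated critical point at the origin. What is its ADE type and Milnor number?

The Hessian of f at 0 has rank 1. Corank 1: A-series; mu = 4 gives A_4.

Type A_{4}, Milnor number mu = 4.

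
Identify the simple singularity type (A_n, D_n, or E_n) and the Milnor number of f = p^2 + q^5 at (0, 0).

Type A4, Milnor number mu = 4.

The Hessian of f at 0 has rank 1. Corank 1: A-series; mu = 4 gives A_4.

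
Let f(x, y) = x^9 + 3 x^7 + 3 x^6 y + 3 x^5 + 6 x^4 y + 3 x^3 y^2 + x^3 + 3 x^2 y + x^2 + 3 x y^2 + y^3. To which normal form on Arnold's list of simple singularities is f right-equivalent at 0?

A_{2}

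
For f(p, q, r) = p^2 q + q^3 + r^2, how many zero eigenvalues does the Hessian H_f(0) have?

2

Hessian at 0 has rank 1.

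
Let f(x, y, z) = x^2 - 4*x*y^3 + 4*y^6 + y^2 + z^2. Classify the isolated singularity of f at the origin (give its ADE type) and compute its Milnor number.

Type A1, Milnor number mu = 1.

The Hessian of f at 0 is [[2, 0, 0], [0, 2, 0], [0, 0, 2]] with rank 3, so corank 0. A Groebner basis of the Jacobian ideal J(f) in C{x,y,z} is {x, y, z}; counting standard monomials gives mu = 1. Corank 0: nondegenerate Morse point, so A_1.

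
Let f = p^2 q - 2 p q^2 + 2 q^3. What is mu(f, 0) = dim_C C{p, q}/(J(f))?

The Hessian of f at 0 has rank 0. Corank 2; j^3 = q*(p^2 - 2*p*q + 2*q^2) splits into three distinct lines over C (the quadratic factor has nonzero discriminant), so D_4.

4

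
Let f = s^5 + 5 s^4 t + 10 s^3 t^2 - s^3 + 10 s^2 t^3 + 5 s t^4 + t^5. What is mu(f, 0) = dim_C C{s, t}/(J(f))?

8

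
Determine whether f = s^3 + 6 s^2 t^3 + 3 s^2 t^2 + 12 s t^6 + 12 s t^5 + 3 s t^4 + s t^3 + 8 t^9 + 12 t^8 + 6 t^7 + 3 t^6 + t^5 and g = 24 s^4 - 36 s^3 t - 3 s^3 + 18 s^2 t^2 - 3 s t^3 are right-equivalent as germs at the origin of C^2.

Yes.

The Hessian of f at 0 has rank 0. Corank 2; j^3 = s^3 is a perfect cube, so E-series; the 4-jet and mu = 7 give E_7. The Hessian of g at 0 has rank 0. Corank 2; j^3 = -3*s^3 is a perfect cube, so E-series; the 4-jet and mu = 7 give E_7. Both have type E_7, hence right-equivalent.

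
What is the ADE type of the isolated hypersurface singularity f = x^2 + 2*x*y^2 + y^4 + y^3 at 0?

A_{2}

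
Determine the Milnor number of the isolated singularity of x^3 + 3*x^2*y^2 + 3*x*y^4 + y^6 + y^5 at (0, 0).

The Hessian of f at 0 is [[0, 0], [0, 0]] with rank 0, so corank 2. A Groebner basis of the Jacobian ideal J(f) in C{x,y} is {y^4, x^3, x^2/2 + x*y^2}; counting standard monomials gives mu = 8. Corank 2; j^3 = x^3 is a perfect cube, so E-series; the 5-jet and mu = 8 give E_8.

8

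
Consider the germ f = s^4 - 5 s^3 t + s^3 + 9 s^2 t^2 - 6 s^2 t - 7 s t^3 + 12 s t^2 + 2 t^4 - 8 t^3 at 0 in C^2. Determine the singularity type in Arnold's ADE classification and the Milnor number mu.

Type E7, Milnor number mu = 7.

The Hessian of f at 0 is [[0, 0], [0, 0]] with rank 0, so corank 2. A Groebner basis of the Jacobian ideal J(f) in C{s,t} is {3*s^2 - 12*s*t + t^4 + t^3 + 12*t^2, s^3 + 18*s^2 - 72*s*t - 2*t^3 + 72*t^2, s^2*t + 7*s^2 - 28*s*t - 5*t^3/3 + 28*t^2, 2*s^2 + s*t^2 - 8*s*t - 4*t^3/3 + 8*t^2}; counting standard monomials gives mu = 7. Corank 2; j^3 = (s - 2*t)^3 is a perfect cube, so E-series; the 4-jet and mu = 7 give E_7.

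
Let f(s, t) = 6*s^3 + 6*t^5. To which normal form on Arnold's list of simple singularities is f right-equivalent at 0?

E_8

The Hessian of f at 0 is [[0, 0], [0, 0]] with rank 0, so corank 2. A Groebner basis of the Jacobian ideal J(f) in C{s,t} is {t^4, s^2}; counting standard monomials gives mu = 8. Corank 2; j^3 = 6*s^3 is a perfect cube, so E-series; the 5-jet and mu = 8 give E_8.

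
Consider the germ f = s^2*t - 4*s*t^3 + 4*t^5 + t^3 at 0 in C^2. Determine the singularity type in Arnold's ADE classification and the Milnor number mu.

Type D_{4}, Milnor number mu = 4.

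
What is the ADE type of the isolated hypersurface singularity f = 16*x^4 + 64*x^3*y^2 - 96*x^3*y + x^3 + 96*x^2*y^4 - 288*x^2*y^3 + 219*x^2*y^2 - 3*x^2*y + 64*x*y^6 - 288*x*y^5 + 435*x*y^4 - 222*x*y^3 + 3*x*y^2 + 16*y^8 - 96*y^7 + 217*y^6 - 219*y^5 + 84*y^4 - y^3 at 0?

E_6

The Hessian of f at 0 has rank 0. Corank 2; j^3 = (x - y)^3 is a perfect cube, so E-series; the 4-jet and mu = 6 give E_6.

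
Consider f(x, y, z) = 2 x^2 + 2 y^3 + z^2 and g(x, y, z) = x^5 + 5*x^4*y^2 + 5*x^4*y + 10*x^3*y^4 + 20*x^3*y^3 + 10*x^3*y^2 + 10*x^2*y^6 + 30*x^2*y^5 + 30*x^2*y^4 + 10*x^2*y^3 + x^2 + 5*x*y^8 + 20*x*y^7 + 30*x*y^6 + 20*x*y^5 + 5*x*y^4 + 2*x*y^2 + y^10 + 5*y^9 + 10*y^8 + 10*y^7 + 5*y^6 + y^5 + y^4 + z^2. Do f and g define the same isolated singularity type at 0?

No.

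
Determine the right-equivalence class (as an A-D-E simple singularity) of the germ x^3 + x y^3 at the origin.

The Hessian of f at 0 is [[0, 0], [0, 0]] with rank 0, so corank 2. A Groebner basis of the Jacobian ideal J(f) in C{x,y} is {x^3, x*y^2, 3*x^2 + y^3}; counting standard monomials gives mu = 7. Corank 2; j^3 = x^3 is a perfect cube, so E-series; the 4-jet and mu = 7 give E_7.

E7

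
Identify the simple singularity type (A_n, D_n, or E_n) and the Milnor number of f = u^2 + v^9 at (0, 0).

Type A_{8}, Milnor number mu = 8.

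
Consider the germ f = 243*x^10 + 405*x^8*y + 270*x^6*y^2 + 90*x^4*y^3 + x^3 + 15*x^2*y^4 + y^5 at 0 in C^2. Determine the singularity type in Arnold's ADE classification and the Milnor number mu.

Type E8, Milnor number mu = 8.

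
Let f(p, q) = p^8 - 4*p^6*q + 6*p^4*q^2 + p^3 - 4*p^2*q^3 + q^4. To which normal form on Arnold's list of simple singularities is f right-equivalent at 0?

The Hessian of f at 0 is [[0, 0], [0, 0]] with rank 0, so corank 2. A Groebner basis of the Jacobian ideal J(f) in C{p,q} is {q^3, p^2}; counting standard monomials gives mu = 6. Corank 2; j^3 = p^3 is a perfect cube, so E-series; the 4-jet and mu = 6 give E_6.

E_{6}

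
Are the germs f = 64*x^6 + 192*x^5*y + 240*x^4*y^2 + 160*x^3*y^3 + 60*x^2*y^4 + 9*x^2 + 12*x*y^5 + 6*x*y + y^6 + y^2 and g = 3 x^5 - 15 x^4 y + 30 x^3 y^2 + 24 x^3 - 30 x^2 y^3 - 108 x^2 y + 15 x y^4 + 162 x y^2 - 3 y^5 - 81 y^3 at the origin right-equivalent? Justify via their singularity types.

No.

The Hessian of f at 0 is [[18, 6], [6, 2]] with rank 1, so corank 1. A Groebner basis of the Jacobian ideal J(f) in C{x,y} is {y^5, x + y/3}; counting standard monomials gives mu = 5. Corank 1: A-series; mu = 5 gives A_5. The Hessian of g at 0 is [[0, 0], [0, 0]] with rank 0, so corank 2. A Groebner basis of the Jacobian ideal J(g) in C{x,y} is {y^5, x*y^3 - 11*y^4/8, x^2 - 3*x*y + 9*y^2/4}; counting standard monomials gives mu = 8. Corank 2; j^3 = 3*(2*x - 3*y)^3 is a perfect cube, so E-series; the 5-jet and mu = 8 give E_8. f is A_5 but g is E_8, hence not right-equivalent.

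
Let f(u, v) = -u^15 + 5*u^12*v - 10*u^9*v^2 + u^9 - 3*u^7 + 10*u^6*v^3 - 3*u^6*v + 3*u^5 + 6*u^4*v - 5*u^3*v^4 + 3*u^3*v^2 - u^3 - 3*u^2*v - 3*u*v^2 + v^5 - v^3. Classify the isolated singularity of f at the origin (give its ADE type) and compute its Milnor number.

Type E8, Milnor number mu = 8.

The Hessian of f at 0 has rank 0. Corank 2; j^3 = -(u + v)^3 is a perfect cube, so E-series; the 5-jet and mu = 8 give E_8.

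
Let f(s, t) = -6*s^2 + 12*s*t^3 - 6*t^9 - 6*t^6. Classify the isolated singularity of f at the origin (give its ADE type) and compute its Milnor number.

Type A8, Milnor number mu = 8.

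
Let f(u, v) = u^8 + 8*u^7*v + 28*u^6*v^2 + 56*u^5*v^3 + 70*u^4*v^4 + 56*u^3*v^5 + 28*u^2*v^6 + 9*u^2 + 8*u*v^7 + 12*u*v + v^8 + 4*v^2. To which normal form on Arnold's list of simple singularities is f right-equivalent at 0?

The Hessian of f at 0 has rank 1. Corank 1: A-series; mu = 7 gives A_7.

A_7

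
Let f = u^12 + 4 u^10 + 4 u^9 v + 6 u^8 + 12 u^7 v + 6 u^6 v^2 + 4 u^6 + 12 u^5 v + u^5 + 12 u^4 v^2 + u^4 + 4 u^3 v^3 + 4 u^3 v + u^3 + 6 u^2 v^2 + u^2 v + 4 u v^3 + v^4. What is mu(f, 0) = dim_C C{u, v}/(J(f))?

The Hessian of f at 0 is [[0, 0], [0, 0]] with rank 0, so corank 2. A Groebner basis of the Jacobian ideal J(f) in C{u,v} is {u*v^2, -u*v/4 + v^3, u^2 + u*v}; counting standard monomials gives mu = 5. Corank 2; j^3 = u^2*(u + v) has shape L^2 M (L != M), so D-series; mu = 5 gives D_5.

5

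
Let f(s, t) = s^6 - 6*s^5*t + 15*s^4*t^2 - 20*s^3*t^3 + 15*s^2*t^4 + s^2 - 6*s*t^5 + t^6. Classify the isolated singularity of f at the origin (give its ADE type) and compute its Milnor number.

Type A_{5}, Milnor number mu = 5.

The Hessian of f at 0 is [[2, 0], [0, 0]] with rank 1, so corank 1. A Groebner basis of the Jacobian ideal J(f) in C{s,t} is {t^5, s}; counting standard monomials gives mu = 5. Corank 1: A-series; mu = 5 gives A_5.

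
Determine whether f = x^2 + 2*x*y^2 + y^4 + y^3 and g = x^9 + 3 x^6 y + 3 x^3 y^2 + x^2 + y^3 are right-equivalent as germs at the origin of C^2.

Yes.

The Hessian of f at 0 has rank 1. Corank 1: A-series; mu = 2 gives A_2. The Hessian of g at 0 has rank 1. Corank 1: A-series; mu = 2 gives A_2. Both have type A_2, hence right-equivalent.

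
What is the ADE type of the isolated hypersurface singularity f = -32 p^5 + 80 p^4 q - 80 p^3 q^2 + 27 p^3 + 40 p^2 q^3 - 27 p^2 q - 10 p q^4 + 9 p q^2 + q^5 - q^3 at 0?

E_{8}

The Hessian of f at 0 has rank 0. Corank 2; j^3 = (3*p - q)^3 is a perfect cube, so E-series; the 5-jet and mu = 8 give E_8.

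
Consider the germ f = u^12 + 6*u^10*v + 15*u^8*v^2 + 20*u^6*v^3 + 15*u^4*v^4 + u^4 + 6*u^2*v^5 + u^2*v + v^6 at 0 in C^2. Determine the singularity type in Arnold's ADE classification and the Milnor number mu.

Type D_7, Milnor number mu = 7.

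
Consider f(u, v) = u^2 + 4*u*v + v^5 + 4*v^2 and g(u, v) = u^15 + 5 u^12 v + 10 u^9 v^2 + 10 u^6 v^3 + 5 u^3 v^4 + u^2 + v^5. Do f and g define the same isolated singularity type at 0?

Yes.

The Hessian of f at 0 is [[2, 4], [4, 8]] with rank 1, so corank 1. A Groebner basis of the Jacobian ideal J(f) in C{u,v} is {v^4, u + 2*v}; counting standard monomials gives mu = 4. Corank 1: A-series; mu = 4 gives A_4. The Hessian of g at 0 is [[2, 0], [0, 0]] with rank 1, so corank 1. A Groebner basis of the Jacobian ideal J(g) in C{u,v} is {v^4, u}; counting standard monomials gives mu = 4. Corank 1: A-series; mu = 4 gives A_4. Both have type A_4, hence right-equivalent.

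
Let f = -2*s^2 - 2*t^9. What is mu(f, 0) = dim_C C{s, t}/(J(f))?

8

The Hessian of f at 0 is [[-4, 0], [0, 0]] with rank 1, so corank 1. A Groebner basis of the Jacobian ideal J(f) in C{s,t} is {t^8, s}; counting standard monomials gives mu = 8. Corank 1: A-series; mu = 8 gives A_8.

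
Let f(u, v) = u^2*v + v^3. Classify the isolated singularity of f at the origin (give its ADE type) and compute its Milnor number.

The Hessian of f at 0 has rank 0. Corank 2; j^3 = v*(u^2 + v^2) splits into three distinct lines over C (the quadratic factor has nonzero discriminant), so D_4.

Type D_{4}, Milnor number mu = 4.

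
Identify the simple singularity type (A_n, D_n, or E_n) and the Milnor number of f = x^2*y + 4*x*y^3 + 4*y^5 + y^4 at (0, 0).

The Hessian of f at 0 has rank 0. Corank 2; j^3 = x^2*y has shape L^2 M (L != M), so D-series; mu = 5 gives D_5.

Type D_5, Milnor number mu = 5.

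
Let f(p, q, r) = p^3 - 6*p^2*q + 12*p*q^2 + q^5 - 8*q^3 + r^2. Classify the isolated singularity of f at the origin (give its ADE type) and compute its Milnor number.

Type E8, Milnor number mu = 8.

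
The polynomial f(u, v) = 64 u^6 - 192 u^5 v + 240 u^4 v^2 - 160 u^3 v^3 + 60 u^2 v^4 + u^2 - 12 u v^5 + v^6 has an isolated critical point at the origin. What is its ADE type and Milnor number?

The Hessian of f at 0 is [[2, 0], [0, 0]] with rank 1, so corank 1. A Groebner basis of the Jacobian ideal J(f) in C{u,v} is {v^5, u}; counting standard monomials gives mu = 5. Corank 1: A-series; mu = 5 gives A_5.

Type A5, Milnor number mu = 5.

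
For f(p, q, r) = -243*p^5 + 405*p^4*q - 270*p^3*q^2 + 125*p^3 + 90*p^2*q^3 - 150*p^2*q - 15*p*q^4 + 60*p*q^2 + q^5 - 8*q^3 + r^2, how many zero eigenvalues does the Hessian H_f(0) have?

2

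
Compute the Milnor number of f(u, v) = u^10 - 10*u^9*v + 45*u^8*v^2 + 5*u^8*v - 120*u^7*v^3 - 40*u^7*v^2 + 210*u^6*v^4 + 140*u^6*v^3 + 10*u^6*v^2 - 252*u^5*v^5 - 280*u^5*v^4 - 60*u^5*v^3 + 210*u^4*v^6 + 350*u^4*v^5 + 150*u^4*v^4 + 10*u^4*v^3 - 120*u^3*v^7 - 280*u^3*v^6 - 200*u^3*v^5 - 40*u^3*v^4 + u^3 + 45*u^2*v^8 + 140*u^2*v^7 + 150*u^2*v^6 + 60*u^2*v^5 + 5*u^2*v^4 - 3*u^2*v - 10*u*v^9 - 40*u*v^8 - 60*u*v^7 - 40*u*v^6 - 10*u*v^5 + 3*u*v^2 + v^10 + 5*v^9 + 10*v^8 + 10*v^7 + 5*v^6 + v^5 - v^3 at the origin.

The Hessian of f at 0 is [[0, 0], [0, 0]] with rank 0, so corank 2. A Groebner basis of the Jacobian ideal J(f) in C{u,v} is {v^4, u^2 - 2*u*v + v^2}; counting standard monomials gives mu = 8. Corank 2; j^3 = (u - v)^3 is a perfect cube, so E-series; the 5-jet and mu = 8 give E_8.

8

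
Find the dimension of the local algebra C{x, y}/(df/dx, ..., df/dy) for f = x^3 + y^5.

8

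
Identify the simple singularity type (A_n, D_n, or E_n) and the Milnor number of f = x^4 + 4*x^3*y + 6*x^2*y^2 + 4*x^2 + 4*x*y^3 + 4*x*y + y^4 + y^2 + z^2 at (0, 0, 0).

Type A_{3}, Milnor number mu = 3.

The Hessian of f at 0 has rank 2. Corank 1: A-series; mu = 3 gives A_3.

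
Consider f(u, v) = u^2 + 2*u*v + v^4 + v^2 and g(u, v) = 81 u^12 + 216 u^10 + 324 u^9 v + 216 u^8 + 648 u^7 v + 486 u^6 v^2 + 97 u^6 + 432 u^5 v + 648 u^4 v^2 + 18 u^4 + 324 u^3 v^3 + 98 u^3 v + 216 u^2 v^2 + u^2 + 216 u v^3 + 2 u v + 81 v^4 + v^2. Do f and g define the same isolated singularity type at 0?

The Hessian of f at 0 has rank 1. Corank 1: A-series; mu = 3 gives A_3. The Hessian of g at 0 has rank 1. Corank 1: A-series; mu = 3 gives A_3. Both have type A_3, hence right-equivalent.

Yes.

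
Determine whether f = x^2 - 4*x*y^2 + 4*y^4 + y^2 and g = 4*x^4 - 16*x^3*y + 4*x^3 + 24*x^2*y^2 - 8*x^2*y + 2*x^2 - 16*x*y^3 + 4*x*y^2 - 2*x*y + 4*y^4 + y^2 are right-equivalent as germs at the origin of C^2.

The Hessian of f at 0 has rank 2. Corank 0: nondegenerate Morse point, so A_1. The Hessian of g at 0 has rank 2. Corank 0: nondegenerate Morse point, so A_1. Both have type A_1, hence right-equivalent.

Yes.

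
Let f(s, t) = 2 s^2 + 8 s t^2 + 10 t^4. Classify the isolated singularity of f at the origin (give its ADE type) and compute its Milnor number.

Type A_3, Milnor number mu = 3.

The Hessian of f at 0 has rank 1. Corank 1: A-series; mu = 3 gives A_3.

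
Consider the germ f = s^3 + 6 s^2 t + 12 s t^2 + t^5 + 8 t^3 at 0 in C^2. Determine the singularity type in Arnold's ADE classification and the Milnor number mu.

Type E8, Milnor number mu = 8.

The Hessian of f at 0 has rank 0. Corank 2; j^3 = (s + 2*t)^3 is a perfect cube, so E-series; the 5-jet and mu = 8 give E_8.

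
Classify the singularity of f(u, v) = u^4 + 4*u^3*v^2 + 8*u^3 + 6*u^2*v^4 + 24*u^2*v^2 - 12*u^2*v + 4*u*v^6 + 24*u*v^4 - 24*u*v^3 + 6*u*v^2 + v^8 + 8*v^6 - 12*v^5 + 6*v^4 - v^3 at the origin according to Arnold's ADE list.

The Hessian of f at 0 is [[0, 0], [0, 0]] with rank 0, so corank 2. A Groebner basis of the Jacobian ideal J(f) in C{u,v} is {u^3, u^2*v - u^2/4 + u*v/4 - v^2/16, -u^2 + u*v^2 + u*v - v^2/4, -3*u^2 + 3*u*v + v^3 - 3*v^2/4}; counting standard monomials gives mu = 6. Corank 2; j^3 = (2*u - v)^3 is a perfect cube, so E-series; the 4-jet and mu = 6 give E_6.

E6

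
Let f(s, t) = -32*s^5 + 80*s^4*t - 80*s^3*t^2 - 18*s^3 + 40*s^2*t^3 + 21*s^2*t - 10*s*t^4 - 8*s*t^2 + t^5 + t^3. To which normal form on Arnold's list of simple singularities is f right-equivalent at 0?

D6

The Hessian of f at 0 has rank 0. Corank 2; j^3 = -(2*s - t)*(3*s - t)^2 has shape L^2 M (L != M), so D-series; mu = 6 gives D_6.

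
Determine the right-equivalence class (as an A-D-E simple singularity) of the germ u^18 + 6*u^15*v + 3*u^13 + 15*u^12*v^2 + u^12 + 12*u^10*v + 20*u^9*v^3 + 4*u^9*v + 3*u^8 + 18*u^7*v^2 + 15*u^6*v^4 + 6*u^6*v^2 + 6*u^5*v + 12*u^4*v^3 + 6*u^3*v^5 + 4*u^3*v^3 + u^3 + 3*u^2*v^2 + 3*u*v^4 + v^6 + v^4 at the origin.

The Hessian of f at 0 has rank 0. Corank 2; j^3 = u^3 is a perfect cube, so E-series; the 4-jet and mu = 6 give E_6.

E6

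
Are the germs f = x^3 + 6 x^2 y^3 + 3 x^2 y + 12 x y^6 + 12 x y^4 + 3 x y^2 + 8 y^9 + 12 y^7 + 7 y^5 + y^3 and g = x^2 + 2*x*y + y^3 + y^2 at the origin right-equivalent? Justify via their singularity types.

No.

The Hessian of f at 0 is [[0, 0], [0, 0]] with rank 0, so corank 2. A Groebner basis of the Jacobian ideal J(f) in C{x,y} is {x^2/4 + x*y^3 + x*y/2 + y^2/4, y^4, x^3 - 3*x*y^2 - 2*y^3, x^2*y + 2*x*y^2 + y^3}; counting standard monomials gives mu = 8. Corank 2; j^3 = (x + y)^3 is a perfect cube, so E-series; the 5-jet and mu = 8 give E_8. The Hessian of g at 0 is [[2, 2], [2, 2]] with rank 1, so corank 1. A Groebner basis of the Jacobian ideal J(g) in C{x,y} is {y^2, x + y}; counting standard monomials gives mu = 2. Corank 1: A-series; mu = 2 gives A_2. f is E_8 but g is A_2, hence not right-equivalent.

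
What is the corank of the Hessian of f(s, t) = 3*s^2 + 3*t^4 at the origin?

The Hessian at 0 is [[6, 0], [0, 0]] of rank 1; hence corank 1.

1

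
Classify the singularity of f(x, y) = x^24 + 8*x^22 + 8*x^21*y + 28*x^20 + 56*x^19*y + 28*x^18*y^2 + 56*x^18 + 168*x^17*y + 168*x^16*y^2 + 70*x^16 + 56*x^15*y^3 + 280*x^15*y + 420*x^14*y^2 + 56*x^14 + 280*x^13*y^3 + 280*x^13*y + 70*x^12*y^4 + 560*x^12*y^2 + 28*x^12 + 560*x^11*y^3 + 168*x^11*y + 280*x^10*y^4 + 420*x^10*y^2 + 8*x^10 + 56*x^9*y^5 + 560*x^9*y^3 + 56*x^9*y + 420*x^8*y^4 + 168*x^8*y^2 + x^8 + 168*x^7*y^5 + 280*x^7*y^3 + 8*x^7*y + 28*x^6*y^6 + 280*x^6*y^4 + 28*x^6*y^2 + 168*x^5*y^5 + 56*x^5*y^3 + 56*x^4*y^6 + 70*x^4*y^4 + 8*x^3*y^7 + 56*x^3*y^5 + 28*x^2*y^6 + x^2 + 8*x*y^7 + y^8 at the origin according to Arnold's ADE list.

A7

The Hessian of f at 0 has rank 1. Corank 1: A-series; mu = 7 gives A_7.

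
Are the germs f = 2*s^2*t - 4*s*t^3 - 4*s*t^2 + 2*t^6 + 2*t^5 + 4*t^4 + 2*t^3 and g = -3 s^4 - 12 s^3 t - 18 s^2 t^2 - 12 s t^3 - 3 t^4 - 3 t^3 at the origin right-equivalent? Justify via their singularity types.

No.

The Hessian of f at 0 is [[0, 0], [0, 0]] with rank 0, so corank 2. A Groebner basis of the Jacobian ideal J(f) in C{s,t} is {s^3 + s^2/2 - 7*s*t^2/2 + 3*s*t/2 - 2*t^2, s^2*t + s^2/6 - 13*s*t^2/6 + 5*s*t/6 - t^2, -s*t + t^3 + t^2}; counting standard monomials gives mu = 7. Corank 2; j^3 = 2*t*(s - t)^2 has shape L^2 M (L != M), so D-series; mu = 7 gives D_7. The Hessian of g at 0 is [[0, 0], [0, 0]] with rank 0, so corank 2. A Groebner basis of the Jacobian ideal J(g) in C{s,t} is {s^3 + 3*s^2*t, t^2}; counting standard monomials gives mu = 6. Corank 2; j^3 = -3*t^3 is a perfect cube, so E-series; the 4-jet and mu = 6 give E_6. f is D_7 but g is E_6, hence not right-equivalent.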